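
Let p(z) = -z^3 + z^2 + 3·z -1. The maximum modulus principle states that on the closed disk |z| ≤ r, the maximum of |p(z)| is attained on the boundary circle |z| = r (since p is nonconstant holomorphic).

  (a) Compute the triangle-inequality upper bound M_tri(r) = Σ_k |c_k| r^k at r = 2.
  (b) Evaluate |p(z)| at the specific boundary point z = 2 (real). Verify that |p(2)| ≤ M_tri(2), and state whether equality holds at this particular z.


Coefficients: c_0 = -1, c_1 = 3, c_2 = 1, c_3 = -1. Radius r = 2.
Part (a). Triangle bound: M_tri(r) = Σ_k |c_k| r^k
  = |-1|·2^0 + |3|·2^1 + |1|·2^2 + |-1|·2^3
  = 1 + 6 + 4 + 8 = 19.
This bounds M(r) := max_{|z|=r} |p(z)| from above; equality holds iff all terms c_k z^k can be made to align in phase at a single z on |z|=r.
Part (b). At z = 2 (real, on the circle |z| = r):
  p(2) = (-1)·2^0 + (3)·2^1 + (1)·2^2 + (-1)·2^3 = 1.
  |p(2)| = 1.
Check: |p(2)| = 1 ≤ 19 = M_tri(2). ✓ Equality does not hold at z = 2 (the coefficients have mixed signs, so the terms do not all align in phase there).

M_tri(2) = 19; |p(2)| = 1; equality at z=2: no.


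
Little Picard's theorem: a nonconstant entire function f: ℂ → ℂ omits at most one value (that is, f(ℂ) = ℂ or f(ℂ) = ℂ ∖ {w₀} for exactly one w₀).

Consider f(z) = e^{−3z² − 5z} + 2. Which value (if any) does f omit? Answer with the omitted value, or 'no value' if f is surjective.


Little Picard bounds the complement of f(ℂ) to at most one point.
The exponent g(z) = −3z² − 5z is a nonconstant polynomial, hence surjective onto ℂ. So e^{g(z)} takes every value in {e^w : w ∈ ℂ} = ℂ ∖ {0}. Adding 2 shifts the range to ℂ ∖ {2}. f omits exactly 2.

Omitted value: 2.


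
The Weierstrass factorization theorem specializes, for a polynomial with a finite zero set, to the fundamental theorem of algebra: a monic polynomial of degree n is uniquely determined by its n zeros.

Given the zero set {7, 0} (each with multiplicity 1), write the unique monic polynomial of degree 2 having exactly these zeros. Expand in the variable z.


The polynomial is p(z) = ∏_{α ∈ S} (z − α), where S = {7, 0}.
Expanding the product yields: p(z) = z^2 -7·z.
The resulting polynomial has degree 2 and real coefficients as required.

p(z) = z^2 -7·z.


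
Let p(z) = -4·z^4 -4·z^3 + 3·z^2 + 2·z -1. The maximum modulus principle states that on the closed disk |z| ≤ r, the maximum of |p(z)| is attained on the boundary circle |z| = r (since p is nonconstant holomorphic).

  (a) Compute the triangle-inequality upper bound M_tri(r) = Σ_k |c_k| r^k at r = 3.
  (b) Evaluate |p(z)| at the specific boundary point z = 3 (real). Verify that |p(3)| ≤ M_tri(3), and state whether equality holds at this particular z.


Coefficients: c_0 = -1, c_1 = 2, c_2 = 3, c_3 = -4, c_4 = -4. Radius r = 3.
Part (a). Triangle bound: M_tri(r) = Σ_k |c_k| r^k
  = |-1|·3^0 + |2|·3^1 + |3|·3^2 + |-4|·3^3 + |-4|·3^4
  = 1 + 6 + 27 + 108 + 324 = 466.
This bounds M(r) := max_{|z|=r} |p(z)| from above; equality holds iff all terms c_k z^k can be made to align in phase at a single z on |z|=r.
Part (b). At z = 3 (real, on the circle |z| = r):
  p(3) = (-1)·3^0 + (2)·3^1 + (3)·3^2 + (-4)·3^3 + (-4)·3^4 = -400.
  |p(3)| = 400.
Check: |p(3)| = 400 ≤ 466 = M_tri(3). ✓ Equality does not hold at z = 3 (the coefficients have mixed signs, so the terms do not all align in phase there).

M_tri(3) = 466; |p(3)| = 400; equality at z=3: no.


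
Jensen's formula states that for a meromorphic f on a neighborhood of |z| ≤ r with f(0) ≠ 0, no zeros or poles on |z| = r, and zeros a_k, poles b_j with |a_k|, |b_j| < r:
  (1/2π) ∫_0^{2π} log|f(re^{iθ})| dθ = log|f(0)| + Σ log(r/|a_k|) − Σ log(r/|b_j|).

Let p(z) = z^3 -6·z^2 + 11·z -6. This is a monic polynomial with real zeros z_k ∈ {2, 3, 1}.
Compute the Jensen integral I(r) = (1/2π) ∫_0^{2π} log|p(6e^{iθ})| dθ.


Zeros: 1, 2, 3; r = 6.
Inside |z| < r: 1, 2, 3. Outside (|z| ≥ r): ∅.
p(0) = -6, so log|p(0)| = log(6) = 1.7918.
Apply Jensen: I(r) = log|p(0)| + Σ_k log(r/|z_k|), summed over zeros inside |z| < r.
  log(r/|z_k|) for z_k = 2: log(6/2) = 1.0986
  log(r/|z_k|) for z_k = 3: log(6/3) = 0.6931
  log(r/|z_k|) for z_k = 1: log(6/1) = 1.7918
Sum over inside zeros: 3.5835.
I(r) = log|p(0)| + (inside sum) = 1.7918 + 3.5835 = 5.3753.
Closed form (all zeros inside, monic): I(r) = n·log(r) = 3·log(6) = 5.3753. ✓

I(r) ≈ 5.3753.


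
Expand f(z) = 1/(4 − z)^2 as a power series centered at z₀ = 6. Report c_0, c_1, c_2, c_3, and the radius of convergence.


Let w = z − z₀, so z = z₀ + w.
Then 4 − z = 4 − (z₀ + w) = (4 − z₀) − w = -2 − w.
f(z) = 1/(-2 − w)^2 = (1/(-2)^2) · (1 − w/(-2))^{−2}.
By the binomial series (1−u)^{−2} = Σ_{n≥0} C(n+1, 1) u^n for |u|<1, with u = w/(-2):
  c_n = C(n+1, 1) / (-2)^(n+2).
  c_0 = 1/(-2)^2 = 1/4.
  c_1 = 2/(-2)^3 = -1/4.
  c_2 = 3/(-2)^4 = 3/16.
  c_3 = 4/(-2)^5 = -1/8.
The series is valid for |w/d| < 1, i.e. |z − z₀| < |d|.
Radius of convergence: R = |4 − z₀| = |-2| = 2 (distance from z₀ to the singularity z = 4).

c_0 = 1/4, c_1 = -1/4, c_2 = 3/16, c_3 = -1/8; R = 2.


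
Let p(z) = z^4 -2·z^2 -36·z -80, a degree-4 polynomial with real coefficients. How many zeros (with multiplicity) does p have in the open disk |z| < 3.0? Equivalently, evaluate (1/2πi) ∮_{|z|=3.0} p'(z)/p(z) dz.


The zeros of p are: 4, (-1 + 3i), (-1 - 3i), -2.
Their magnitudes are: 4, 3.162, 3.162, 2.
Zeros with |z| < R = 3.0: -2.
Count = 1.
By the argument principle, (1/2πi) ∮_{|z|=R} p'(z)/p(z) dz equals exactly this count.

Number of zeros inside |z| < 3.0: 1.


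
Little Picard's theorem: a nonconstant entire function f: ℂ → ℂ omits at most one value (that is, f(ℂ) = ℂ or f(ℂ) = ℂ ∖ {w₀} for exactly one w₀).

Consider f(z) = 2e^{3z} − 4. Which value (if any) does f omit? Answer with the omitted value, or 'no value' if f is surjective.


Little Picard bounds the complement of f(ℂ) to at most one point.
e^{3z} is never zero on ℂ, so 2·e^{3z} takes every value in ℂ ∖ {0}. Adding -4 shifts the range to ℂ ∖ {-4}. Thus f omits exactly the value -4.

Omitted value: -4.


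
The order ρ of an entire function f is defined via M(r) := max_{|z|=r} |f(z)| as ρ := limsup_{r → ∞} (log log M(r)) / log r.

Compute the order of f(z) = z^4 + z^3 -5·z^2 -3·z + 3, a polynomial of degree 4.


|f(z)| ≤ Σ|c_k|·r^k = O(r^4) as r → ∞. Polynomial growth is O(e^{r^ε}) for every ε > 0 (since r^4/e^{r^ε} → 0), so ρ ≤ ε for all ε > 0, i.e. ρ = 0. Every nonconstant polynomial has order 0.
Therefore ρ = 0.

Order ρ = 0.


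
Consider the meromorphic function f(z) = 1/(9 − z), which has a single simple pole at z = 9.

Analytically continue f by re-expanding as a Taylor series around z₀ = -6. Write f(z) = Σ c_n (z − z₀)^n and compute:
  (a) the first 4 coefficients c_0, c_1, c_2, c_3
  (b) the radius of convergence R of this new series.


Let w = z − z₀, so z = z₀ + w.
Then 9 − z = 9 − (z₀ + w) = (9 − z₀) − w = 15 − w.
f(z) = 1/(15 − w) = (1/(15)) · 1/(1 − w/(15)) = Σ_{n≥0} w^n / (15)^(n+1).
So c_n = 1/(15)^(n+1):
  c_0 = 1/(15)^1 = 1/15.
  c_1 = 1/(15)^2 = 1/225.
  c_2 = 1/(15)^3 = 1/3375.
  c_3 = 1/(15)^4 = 1/50625.
The series is valid for |w/d| < 1, i.e. |z − z₀| < |d|.
Radius of convergence: R = |9 − z₀| = |15| = 15 (distance from z₀ to the singularity z = 9).

c_0 = 1/15, c_1 = 1/225, c_2 = 1/3375, c_3 = 1/50625; R = 15.


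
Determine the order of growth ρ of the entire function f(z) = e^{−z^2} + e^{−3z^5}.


Each summand is entire of order 2 and 5 respectively (as in the single-exponential case). The order of a sum is at most the max of the orders, so ρ ≤ 5. For the lower bound: on |z|=r choose arg z so that -3z^5 is real positive; then |e^{-3z^5}| = e^{3r^5} while |e^{-1z^2}| ≤ e^{1r^2} = o(e^{3r^5}). So |f| ≥ e^{3r^5}(1 − o(1)) and ρ ≥ 5. Hence ρ = max(2, 5) = 5.
Therefore ρ = 5.

Order ρ = 5.


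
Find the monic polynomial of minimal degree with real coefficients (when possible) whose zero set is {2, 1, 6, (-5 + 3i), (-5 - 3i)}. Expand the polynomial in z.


The polynomial is p(z) = ∏_{α ∈ S} (z − α), where S = {2, 1, 6, (-5 + 3i), (-5 - 3i)}.
Expanding the product yields: p(z) = z^5 + z^4 -36·z^3 -118·z^2 + 560·z -408.
Note conjugate pairs combine to real quadratics: (z − (-5+3i))(z − (-5−3i)) = z² + 10z + 34.
The resulting polynomial has degree 5 and real coefficients as required.

p(z) = z^5 + z^4 -36·z^3 -118·z^2 + 560·z -408.


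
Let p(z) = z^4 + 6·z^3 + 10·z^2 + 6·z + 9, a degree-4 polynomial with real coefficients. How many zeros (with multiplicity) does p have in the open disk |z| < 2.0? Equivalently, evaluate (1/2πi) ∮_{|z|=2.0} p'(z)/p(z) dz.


The zeros of p are: -3, (0 + 1i), (0 - 1i), -3.
Their magnitudes are: 3, 1, 1, 3.
Zeros with |z| < R = 2.0: (0 + 1i), (0 - 1i).
Count = 2.
By the argument principle, (1/2πi) ∮_{|z|=R} p'(z)/p(z) dz equals exactly this count.

Number of zeros inside |z| < 2.0: 2.


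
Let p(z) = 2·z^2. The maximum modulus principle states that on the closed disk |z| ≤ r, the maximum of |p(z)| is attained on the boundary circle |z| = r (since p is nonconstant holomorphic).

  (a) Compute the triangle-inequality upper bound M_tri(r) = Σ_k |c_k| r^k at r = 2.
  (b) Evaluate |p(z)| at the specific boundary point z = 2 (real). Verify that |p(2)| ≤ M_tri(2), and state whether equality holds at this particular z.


Coefficients: c_0 = 0, c_1 = 0, c_2 = 2. Radius r = 2.
Part (a). Triangle bound: M_tri(r) = Σ_k |c_k| r^k
  = |0|·2^0 + |0|·2^1 + |2|·2^2
  = 0 + 0 + 8 = 8.
This bounds M(r) := max_{|z|=r} |p(z)| from above; equality holds iff all terms c_k z^k can be made to align in phase at a single z on |z|=r.
Part (b). At z = 2 (real, on the circle |z| = r):
  p(2) = (0)·2^0 + (0)·2^1 + (2)·2^2 = 8.
  |p(2)| = 8.
Since all nonzero coefficients share the same sign, |p(2)| = 8 = M_tri(2); the triangle bound is attained at z = 2, so in fact M(r) = 8.

M_tri(2) = 8; |p(2)| = 8; equality at z=2: yes.


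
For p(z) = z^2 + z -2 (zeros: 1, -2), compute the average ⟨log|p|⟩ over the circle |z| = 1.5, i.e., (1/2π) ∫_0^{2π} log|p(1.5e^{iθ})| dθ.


Zeros: -2, 1; r = 1.5.
Inside |z| < r: 1. Outside (|z| ≥ r): -2.
p(0) = -2, so log|p(0)| = log(2) = 0.6931.
Apply Jensen: I(r) = log|p(0)| + Σ_k log(r/|z_k|), summed over zeros inside |z| < r.
  log(r/|z_k|) for z_k = 1: log(1.5/1) = 0.4055
  Outside zeros (-2) contribute nothing to the Jensen sum.
Sum over inside zeros: 0.4055.
I(r) = log|p(0)| + (inside sum) = 0.6931 + 0.4055 = 1.0986.
Note: since some zeros are outside |z| ≤ r, the simplified n·log(r) form does NOT apply — only the inside zeros contribute.

I(r) ≈ 1.0986.


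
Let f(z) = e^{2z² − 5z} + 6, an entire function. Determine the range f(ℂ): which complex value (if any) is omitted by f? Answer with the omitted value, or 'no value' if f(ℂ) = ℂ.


Little Picard bounds the complement of f(ℂ) to at most one point.
The exponent g(z) = 2z² − 5z is a nonconstant polynomial, hence surjective onto ℂ. So e^{g(z)} takes every value in {e^w : w ∈ ℂ} = ℂ ∖ {0}. Adding 6 shifts the range to ℂ ∖ {6}. f omits exactly 6.

Omitted value: 6.


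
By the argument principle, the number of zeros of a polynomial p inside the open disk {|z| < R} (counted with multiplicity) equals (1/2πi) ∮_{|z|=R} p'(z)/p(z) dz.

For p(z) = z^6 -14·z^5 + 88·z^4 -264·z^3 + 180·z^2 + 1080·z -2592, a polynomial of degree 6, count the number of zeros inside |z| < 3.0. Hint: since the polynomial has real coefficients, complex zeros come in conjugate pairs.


The zeros of p are: (3 + 3i), (3 - 3i), -2, 4, (3 + 3i), (3 - 3i).
Their magnitudes are: 4.243, 4.243, 2, 4, 4.243, 4.243.
Zeros with |z| < R = 3.0: -2.
Count = 1.
By the argument principle, (1/2πi) ∮_{|z|=R} p'(z)/p(z) dz equals exactly this count.

Number of zeros inside |z| < 3.0: 1.


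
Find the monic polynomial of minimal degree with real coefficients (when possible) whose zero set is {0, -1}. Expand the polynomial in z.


The polynomial is p(z) = ∏_{α ∈ S} (z − α), where S = {0, -1}.
Expanding the product yields: p(z) = z^2 + z.
The resulting polynomial has degree 2 and real coefficients as required.

p(z) = z^2 + z.


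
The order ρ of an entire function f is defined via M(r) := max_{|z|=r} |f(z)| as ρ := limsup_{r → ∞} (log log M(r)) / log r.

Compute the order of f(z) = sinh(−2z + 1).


sinh(w) is a linear combination of e^{iw} and e^{−iw} (or e^w, e^{−w} in the hyperbolic case), so |sinh(w)| ≤ e^{|w|}. With w = −2z + 1, |w| ≤ 2|z| + 1 = 2r + 1 on |z| = r, giving M(r) ≤ e^{2r + 1}, so ρ ≤ 1. On a suitable ray (z = it for sin/cos; z = t for sinh/cosh, t real → ∞), |sinh(−2z + 1)| grows like e^{2|t|}/2, so ρ ≥ 1. Hence ρ = 1.
Therefore ρ = 1.

Order ρ = 1.


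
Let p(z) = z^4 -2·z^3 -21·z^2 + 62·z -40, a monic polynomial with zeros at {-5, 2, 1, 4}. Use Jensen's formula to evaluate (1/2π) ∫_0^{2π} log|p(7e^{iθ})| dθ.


Zeros: -5, 1, 2, 4; r = 7.
Inside |z| < r: -5, 1, 2, 4. Outside (|z| ≥ r): ∅.
p(0) = -40, so log|p(0)| = log(40) = 3.6889.
Apply Jensen: I(r) = log|p(0)| + Σ_k log(r/|z_k|), summed over zeros inside |z| < r.
  log(r/|z_k|) for z_k = -5: log(7/5) = 0.3365
  log(r/|z_k|) for z_k = 2: log(7/2) = 1.2528
  log(r/|z_k|) for z_k = 1: log(7/1) = 1.9459
  log(r/|z_k|) for z_k = 4: log(7/4) = 0.5596
Sum over inside zeros: 4.0948.
I(r) = log|p(0)| + (inside sum) = 3.6889 + 4.0948 = 7.7836.
Closed form (all zeros inside, monic): I(r) = n·log(r) = 4·log(7) = 7.7836. ✓

I(r) ≈ 7.7836.


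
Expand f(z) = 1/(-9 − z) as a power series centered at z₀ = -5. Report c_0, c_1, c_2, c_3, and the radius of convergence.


Let w = z − z₀, so z = z₀ + w.
Then -9 − z = -9 − (z₀ + w) = (-9 − z₀) − w = -4 − w.
f(z) = 1/(-4 − w) = (1/(-4)) · 1/(1 − w/(-4)) = Σ_{n≥0} w^n / (-4)^(n+1).
So c_n = 1/(-4)^(n+1):
  c_0 = 1/(-4)^1 = -1/4.
  c_1 = 1/(-4)^2 = 1/16.
  c_2 = 1/(-4)^3 = -1/64.
  c_3 = 1/(-4)^4 = 1/256.
The series is valid for |w/d| < 1, i.e. |z − z₀| < |d|.
Radius of convergence: R = |-9 − z₀| = |-4| = 4 (distance from z₀ to the singularity z = -9).

c_0 = -1/4, c_1 = 1/16, c_2 = -1/64, c_3 = 1/256; R = 4.


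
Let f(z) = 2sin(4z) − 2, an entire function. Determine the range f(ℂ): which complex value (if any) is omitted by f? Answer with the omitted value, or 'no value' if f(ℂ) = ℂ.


Little Picard bounds the complement of f(ℂ) to at most one point.
sin is entire and surjective onto ℂ: for every w ∈ ℂ, sin(ζ) = w has a solution ζ ∈ ℂ (e.g., via the complex inverse arcsin). With ζ = 4z this gives z = ζ/(4). Then 2·sin(4z) takes every value in 2·ℂ = ℂ, and adding -2 is a bijection of ℂ. So f is surjective and omits no value. (Note: only on the real line is sin bounded by [−1, 1].)

Omitted value: no value.


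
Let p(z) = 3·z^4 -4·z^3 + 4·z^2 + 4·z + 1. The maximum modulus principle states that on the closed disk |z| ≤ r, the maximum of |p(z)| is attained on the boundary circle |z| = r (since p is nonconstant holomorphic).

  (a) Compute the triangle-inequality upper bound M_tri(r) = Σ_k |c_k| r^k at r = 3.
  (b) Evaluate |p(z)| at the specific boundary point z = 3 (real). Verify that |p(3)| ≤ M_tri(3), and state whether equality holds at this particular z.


Coefficients: c_0 = 1, c_1 = 4, c_2 = 4, c_3 = -4, c_4 = 3. Radius r = 3.
Part (a). Triangle bound: M_tri(r) = Σ_k |c_k| r^k
  = |1|·3^0 + |4|·3^1 + |4|·3^2 + |-4|·3^3 + |3|·3^4
  = 1 + 12 + 36 + 108 + 243 = 400.
This bounds M(r) := max_{|z|=r} |p(z)| from above; equality holds iff all terms c_k z^k can be made to align in phase at a single z on |z|=r.
Part (b). At z = 3 (real, on the circle |z| = r):
  p(3) = (1)·3^0 + (4)·3^1 + (4)·3^2 + (-4)·3^3 + (3)·3^4 = 184.
  |p(3)| = 184.
Check: |p(3)| = 184 ≤ 400 = M_tri(3). ✓ Equality does not hold at z = 3 (the coefficients have mixed signs, so the terms do not all align in phase there).

M_tri(3) = 400; |p(3)| = 184; equality at z=3: no.


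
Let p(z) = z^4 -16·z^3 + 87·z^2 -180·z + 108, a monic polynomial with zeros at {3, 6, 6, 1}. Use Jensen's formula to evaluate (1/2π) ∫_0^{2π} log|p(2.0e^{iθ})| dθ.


Zeros: 1, 3, 6, 6; r = 2.0.
Inside |z| < r: 1. Outside (|z| ≥ r): 3, 6, 6.
p(0) = 108, so log|p(0)| = log(108) = 4.6821.
Apply Jensen: I(r) = log|p(0)| + Σ_k log(r/|z_k|), summed over zeros inside |z| < r.
  log(r/|z_k|) for z_k = 1: log(2.0/1) = 0.6931
  Outside zeros (3, 6, 6) contribute nothing to the Jensen sum.
Sum over inside zeros: 0.6931.
I(r) = log|p(0)| + (inside sum) = 4.6821 + 0.6931 = 5.3753.
Note: since some zeros are outside |z| ≤ r, the simplified n·log(r) form does NOT apply — only the inside zeros contribute.

I(r) ≈ 5.3753.


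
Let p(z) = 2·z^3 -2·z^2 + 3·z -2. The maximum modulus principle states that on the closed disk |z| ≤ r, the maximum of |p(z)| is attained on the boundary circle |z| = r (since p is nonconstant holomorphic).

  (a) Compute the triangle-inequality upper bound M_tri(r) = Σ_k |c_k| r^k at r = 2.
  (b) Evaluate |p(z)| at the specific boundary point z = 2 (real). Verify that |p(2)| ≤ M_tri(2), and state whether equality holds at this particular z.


Coefficients: c_0 = -2, c_1 = 3, c_2 = -2, c_3 = 2. Radius r = 2.
Part (a). Triangle bound: M_tri(r) = Σ_k |c_k| r^k
  = |-2|·2^0 + |3|·2^1 + |-2|·2^2 + |2|·2^3
  = 2 + 6 + 8 + 16 = 32.
This bounds M(r) := max_{|z|=r} |p(z)| from above; equality holds iff all terms c_k z^k can be made to align in phase at a single z on |z|=r.
Part (b). At z = 2 (real, on the circle |z| = r):
  p(2) = (-2)·2^0 + (3)·2^1 + (-2)·2^2 + (2)·2^3 = 12.
  |p(2)| = 12.
Check: |p(2)| = 12 ≤ 32 = M_tri(2). ✓ Equality does not hold at z = 2 (the coefficients have mixed signs, so the terms do not all align in phase there).

M_tri(2) = 32; |p(2)| = 12; equality at z=2: no.


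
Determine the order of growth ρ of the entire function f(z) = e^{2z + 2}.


|e^{2z + 2}| = e^{Re(2·z) + 2} ≤ e^{2|z|^1 + 2} = e^{2r^1 + 2} on |z| = r, so ρ ≤ 1. Choosing z on |z|=r so that 2·z is real positive (always possible by picking arg z appropriately) gives |f(z)| = e^{2r^1 + 2}, matching the bound. The additive constant 2 does not affect log log M(r) ~ 1·log r. Hence ρ = 1.
Therefore ρ = 1.

Order ρ = 1.


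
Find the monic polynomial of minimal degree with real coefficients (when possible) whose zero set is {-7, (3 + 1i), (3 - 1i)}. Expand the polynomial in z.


The polynomial is p(z) = ∏_{α ∈ S} (z − α), where S = {-7, (3 + 1i), (3 - 1i)}.
Expanding the product yields: p(z) = z^3 + z^2 -32·z + 70.
Note conjugate pairs combine to real quadratics: (z − (3+1i))(z − (3−1i)) = z² − 6z + 10.
The resulting polynomial has degree 3 and real coefficients as required.

p(z) = z^3 + z^2 -32·z + 70.


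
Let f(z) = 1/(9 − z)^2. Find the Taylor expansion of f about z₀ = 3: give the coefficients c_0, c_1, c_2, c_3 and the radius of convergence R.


Let w = z − z₀, so z = z₀ + w.
Then 9 − z = 9 − (z₀ + w) = (9 − z₀) − w = 6 − w.
f(z) = 1/(6 − w)^2 = (1/(6)^2) · (1 − w/(6))^{−2}.
By the binomial series (1−u)^{−2} = Σ_{n≥0} C(n+1, 1) u^n for |u|<1, with u = w/(6):
  c_n = C(n+1, 1) / (6)^(n+2).
  c_0 = 1/(6)^2 = 1/36.
  c_1 = 2/(6)^3 = 1/108.
  c_2 = 3/(6)^4 = 1/432.
  c_3 = 4/(6)^5 = 1/1944.
The series is valid for |w/d| < 1, i.e. |z − z₀| < |d|.
Radius of convergence: R = |9 − z₀| = |6| = 6 (distance from z₀ to the singularity z = 9).

c_0 = 1/36, c_1 = 1/108, c_2 = 1/432, c_3 = 1/1944; R = 6.


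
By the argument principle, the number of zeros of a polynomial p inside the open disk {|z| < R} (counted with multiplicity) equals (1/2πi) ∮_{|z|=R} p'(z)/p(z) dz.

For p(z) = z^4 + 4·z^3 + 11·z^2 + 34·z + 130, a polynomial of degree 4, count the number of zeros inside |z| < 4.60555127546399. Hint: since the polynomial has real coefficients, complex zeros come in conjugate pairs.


The zeros of p are: (1 + 3i), (1 - 3i), (-3 + 2i), (-3 - 2i).
Their magnitudes are: 3.162, 3.162, 3.606, 3.606.
Zeros with |z| < R = 4.60555127546399: (1 + 3i), (1 - 3i), (-3 + 2i), (-3 - 2i).
Count = 4.
By the argument principle, (1/2πi) ∮_{|z|=R} p'(z)/p(z) dz equals exactly this count.

Number of zeros inside |z| < 4.60555127546399: 4.


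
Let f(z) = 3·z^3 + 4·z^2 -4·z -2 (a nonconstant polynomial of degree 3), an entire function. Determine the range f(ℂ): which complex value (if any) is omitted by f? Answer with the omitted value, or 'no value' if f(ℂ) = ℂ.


Little Picard bounds the complement of f(ℂ) to at most one point.
For every w ∈ ℂ, the equation p(z) − w = 0 is a nonconstant polynomial in z and hence has at least one root by the fundamental theorem of algebra. So p is surjective onto ℂ, omitting no value.

Omitted value: no value.


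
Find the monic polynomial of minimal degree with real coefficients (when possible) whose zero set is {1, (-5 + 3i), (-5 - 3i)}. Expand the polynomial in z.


The polynomial is p(z) = ∏_{α ∈ S} (z − α), where S = {1, (-5 + 3i), (-5 - 3i)}.
Expanding the product yields: p(z) = z^3 + 9·z^2 + 24·z -34.
Note conjugate pairs combine to real quadratics: (z − (-5+3i))(z − (-5−3i)) = z² + 10z + 34.
The resulting polynomial has degree 3 and real coefficients as required.

p(z) = z^3 + 9·z^2 + 24·z -34.


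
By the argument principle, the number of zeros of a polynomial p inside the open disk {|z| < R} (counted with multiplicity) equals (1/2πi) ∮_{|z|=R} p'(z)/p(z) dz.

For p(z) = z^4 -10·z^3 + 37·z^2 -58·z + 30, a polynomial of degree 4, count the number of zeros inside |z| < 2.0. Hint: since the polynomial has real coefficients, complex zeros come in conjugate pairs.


The zeros of p are: 1, 3, (3 + 1i), (3 - 1i).
Their magnitudes are: 1, 3, 3.162, 3.162.
Zeros with |z| < R = 2.0: 1.
Count = 1.
By the argument principle, (1/2πi) ∮_{|z|=R} p'(z)/p(z) dz equals exactly this count.

Number of zeros inside |z| < 2.0: 1.


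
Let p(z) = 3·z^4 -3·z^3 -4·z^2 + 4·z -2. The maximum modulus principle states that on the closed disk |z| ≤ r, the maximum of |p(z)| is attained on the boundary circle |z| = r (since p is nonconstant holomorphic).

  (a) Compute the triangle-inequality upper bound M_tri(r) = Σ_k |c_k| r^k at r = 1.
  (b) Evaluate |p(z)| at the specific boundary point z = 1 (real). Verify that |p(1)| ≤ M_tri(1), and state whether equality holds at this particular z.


Coefficients: c_0 = -2, c_1 = 4, c_2 = -4, c_3 = -3, c_4 = 3. Radius r = 1.
Part (a). Triangle bound: M_tri(r) = Σ_k |c_k| r^k
  = |-2|·1^0 + |4|·1^1 + |-4|·1^2 + |-3|·1^3 + |3|·1^4
  = 2 + 4 + 4 + 3 + 3 = 16.
This bounds M(r) := max_{|z|=r} |p(z)| from above; equality holds iff all terms c_k z^k can be made to align in phase at a single z on |z|=r.
Part (b). At z = 1 (real, on the circle |z| = r):
  p(1) = (-2)·1^0 + (4)·1^1 + (-4)·1^2 + (-3)·1^3 + (3)·1^4 = -2.
  |p(1)| = 2.
Check: |p(1)| = 2 ≤ 16 = M_tri(1). ✓ Equality does not hold at z = 1 (the coefficients have mixed signs, so the terms do not all align in phase there).

M_tri(1) = 16; |p(1)| = 2; equality at z=1: no.


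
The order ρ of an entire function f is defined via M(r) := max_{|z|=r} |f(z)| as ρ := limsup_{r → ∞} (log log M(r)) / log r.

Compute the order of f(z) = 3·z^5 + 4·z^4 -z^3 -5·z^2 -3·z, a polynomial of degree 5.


|f(z)| ≤ Σ|c_k|·r^k = O(r^5) as r → ∞. Polynomial growth is O(e^{r^ε}) for every ε > 0 (since r^5/e^{r^ε} → 0), so ρ ≤ ε for all ε > 0, i.e. ρ = 0. Every nonconstant polynomial has order 0.
Therefore ρ = 0.

Order ρ = 0.


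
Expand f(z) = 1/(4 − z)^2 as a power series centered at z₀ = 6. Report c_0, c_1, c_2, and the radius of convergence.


Let w = z − z₀, so z = z₀ + w.
Then 4 − z = 4 − (z₀ + w) = (4 − z₀) − w = -2 − w.
f(z) = 1/(-2 − w)^2 = (1/(-2)^2) · (1 − w/(-2))^{−2}.
By the binomial series (1−u)^{−2} = Σ_{n≥0} C(n+1, 1) u^n for |u|<1, with u = w/(-2):
  c_n = C(n+1, 1) / (-2)^(n+2).
  c_0 = 1/(-2)^2 = 1/4.
  c_1 = 2/(-2)^3 = -1/4.
  c_2 = 3/(-2)^4 = 3/16.
The series is valid for |w/d| < 1, i.e. |z − z₀| < |d|.
Radius of convergence: R = |4 − z₀| = |-2| = 2 (distance from z₀ to the singularity z = 4).

c_0 = 1/4, c_1 = -1/4, c_2 = 3/16; R = 2.


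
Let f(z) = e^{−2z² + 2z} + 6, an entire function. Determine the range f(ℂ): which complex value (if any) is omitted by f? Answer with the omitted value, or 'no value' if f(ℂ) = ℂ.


Little Picard bounds the complement of f(ℂ) to at most one point.
The exponent g(z) = −2z² + 2z is a nonconstant polynomial, hence surjective onto ℂ. So e^{g(z)} takes every value in {e^w : w ∈ ℂ} = ℂ ∖ {0}. Adding 6 shifts the range to ℂ ∖ {6}. f omits exactly 6.

Omitted value: 6.


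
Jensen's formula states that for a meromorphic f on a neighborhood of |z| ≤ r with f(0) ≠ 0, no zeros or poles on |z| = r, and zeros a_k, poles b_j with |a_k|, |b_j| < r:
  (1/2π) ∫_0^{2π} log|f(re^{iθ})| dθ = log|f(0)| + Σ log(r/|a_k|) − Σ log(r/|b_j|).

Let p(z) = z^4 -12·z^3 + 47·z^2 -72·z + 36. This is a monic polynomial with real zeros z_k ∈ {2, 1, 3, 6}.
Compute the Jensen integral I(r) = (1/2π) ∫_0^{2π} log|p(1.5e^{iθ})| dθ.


Zeros: 1, 2, 3, 6; r = 1.5.
Inside |z| < r: 1. Outside (|z| ≥ r): 2, 3, 6.
p(0) = 36, so log|p(0)| = log(36) = 3.5835.
Apply Jensen: I(r) = log|p(0)| + Σ_k log(r/|z_k|), summed over zeros inside |z| < r.
  log(r/|z_k|) for z_k = 1: log(1.5/1) = 0.4055
  Outside zeros (2, 3, 6) contribute nothing to the Jensen sum.
Sum over inside zeros: 0.4055.
I(r) = log|p(0)| + (inside sum) = 3.5835 + 0.4055 = 3.9890.
Note: since some zeros are outside |z| ≤ r, the simplified n·log(r) form does NOT apply — only the inside zeros contribute.

I(r) ≈ 3.9890.


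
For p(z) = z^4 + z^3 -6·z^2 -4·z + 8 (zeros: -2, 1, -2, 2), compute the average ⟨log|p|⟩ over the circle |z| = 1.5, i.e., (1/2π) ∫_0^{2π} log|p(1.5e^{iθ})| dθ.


Zeros: -2, -2, 1, 2; r = 1.5.
Inside |z| < r: 1. Outside (|z| ≥ r): -2, -2, 2.
p(0) = 8, so log|p(0)| = log(8) = 2.0794.
Apply Jensen: I(r) = log|p(0)| + Σ_k log(r/|z_k|), summed over zeros inside |z| < r.
  log(r/|z_k|) for z_k = 1: log(1.5/1) = 0.4055
  Outside zeros (-2, -2, 2) contribute nothing to the Jensen sum.
Sum over inside zeros: 0.4055.
I(r) = log|p(0)| + (inside sum) = 2.0794 + 0.4055 = 2.4849.
Note: since some zeros are outside |z| ≤ r, the simplified n·log(r) form does NOT apply — only the inside zeros contribute.

I(r) ≈ 2.4849.


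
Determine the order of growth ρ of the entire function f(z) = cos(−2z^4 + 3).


Write cos(w) = (e^{iw} ± e^{−iw})/(2 or 2i), so |cos(w)| ≤ e^{|w|}. With w = −2z^4 + 3, |w| ≤ 2r^4 + 3 on |z|=r, giving M(r) ≤ e^{2r^4 + 3} and ρ ≤ 4. For the lower bound, choose z on |z|=r with -2z^4 purely imaginary of modulus 2r^4; then |cos(−2z^4 + 3)| grows like e^{2r^4}/2, so ρ ≥ 4. Hence ρ = 4.
Therefore ρ = 4.

Order ρ = 4.


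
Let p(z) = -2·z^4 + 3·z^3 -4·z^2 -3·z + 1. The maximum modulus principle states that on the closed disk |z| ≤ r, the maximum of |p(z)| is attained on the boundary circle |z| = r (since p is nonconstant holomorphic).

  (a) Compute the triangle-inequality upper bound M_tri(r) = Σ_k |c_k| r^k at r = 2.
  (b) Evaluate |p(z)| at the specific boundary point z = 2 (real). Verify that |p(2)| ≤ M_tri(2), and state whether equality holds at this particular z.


Coefficients: c_0 = 1, c_1 = -3, c_2 = -4, c_3 = 3, c_4 = -2. Radius r = 2.
Part (a). Triangle bound: M_tri(r) = Σ_k |c_k| r^k
  = |1|·2^0 + |-3|·2^1 + |-4|·2^2 + |3|·2^3 + |-2|·2^4
  = 1 + 6 + 16 + 24 + 32 = 79.
This bounds M(r) := max_{|z|=r} |p(z)| from above; equality holds iff all terms c_k z^k can be made to align in phase at a single z on |z|=r.
Part (b). At z = 2 (real, on the circle |z| = r):
  p(2) = (1)·2^0 + (-3)·2^1 + (-4)·2^2 + (3)·2^3 + (-2)·2^4 = -29.
  |p(2)| = 29.
Check: |p(2)| = 29 ≤ 79 = M_tri(2). ✓ Equality does not hold at z = 2 (the coefficients have mixed signs, so the terms do not all align in phase there).

M_tri(2) = 79; |p(2)| = 29; equality at z=2: no.


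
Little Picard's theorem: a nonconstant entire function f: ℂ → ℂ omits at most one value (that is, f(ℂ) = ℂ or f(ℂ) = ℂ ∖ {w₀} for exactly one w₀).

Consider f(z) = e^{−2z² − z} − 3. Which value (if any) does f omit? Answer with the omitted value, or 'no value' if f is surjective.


Little Picard bounds the complement of f(ℂ) to at most one point.
The exponent g(z) = −2z² − z is a nonconstant polynomial, hence surjective onto ℂ. So e^{g(z)} takes every value in {e^w : w ∈ ℂ} = ℂ ∖ {0}. Adding -3 shifts the range to ℂ ∖ {-3}. f omits exactly -3.

Omitted value: -3.


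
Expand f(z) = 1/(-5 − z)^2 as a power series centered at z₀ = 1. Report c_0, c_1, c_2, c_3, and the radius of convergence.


Let w = z − z₀, so z = z₀ + w.
Then -5 − z = -5 − (z₀ + w) = (-5 − z₀) − w = -6 − w.
f(z) = 1/(-6 − w)^2 = (1/(-6)^2) · (1 − w/(-6))^{−2}.
By the binomial series (1−u)^{−2} = Σ_{n≥0} C(n+1, 1) u^n for |u|<1, with u = w/(-6):
  c_n = C(n+1, 1) / (-6)^(n+2).
  c_0 = 1/(-6)^2 = 1/36.
  c_1 = 2/(-6)^3 = -1/108.
  c_2 = 3/(-6)^4 = 1/432.
  c_3 = 4/(-6)^5 = -1/1944.
The series is valid for |w/d| < 1, i.e. |z − z₀| < |d|.
Radius of convergence: R = |-5 − z₀| = |-6| = 6 (distance from z₀ to the singularity z = -5).

c_0 = 1/36, c_1 = -1/108, c_2 = 1/432, c_3 = -1/1944; R = 6.


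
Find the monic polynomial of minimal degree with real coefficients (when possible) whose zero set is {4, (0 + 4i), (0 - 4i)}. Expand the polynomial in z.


The polynomial is p(z) = ∏_{α ∈ S} (z − α), where S = {4, (0 + 4i), (0 - 4i)}.
Expanding the product yields: p(z) = z^3 -4·z^2 + 16·z -64.
Note conjugate pairs combine to real quadratics: (z − (0+4i))(z − (0−4i)) = z² + 16.
The resulting polynomial has degree 3 and real coefficients as required.

p(z) = z^3 -4·z^2 + 16·z -64.


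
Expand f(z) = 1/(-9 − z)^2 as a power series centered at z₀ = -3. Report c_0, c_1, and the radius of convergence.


Let w = z − z₀, so z = z₀ + w.
Then -9 − z = -9 − (z₀ + w) = (-9 − z₀) − w = -6 − w.
f(z) = 1/(-6 − w)^2 = (1/(-6)^2) · (1 − w/(-6))^{−2}.
By the binomial series (1−u)^{−2} = Σ_{n≥0} C(n+1, 1) u^n for |u|<1, with u = w/(-6):
  c_n = C(n+1, 1) / (-6)^(n+2).
  c_0 = 1/(-6)^2 = 1/36.
  c_1 = 2/(-6)^3 = -1/108.
The series is valid for |w/d| < 1, i.e. |z − z₀| < |d|.
Radius of convergence: R = |-9 − z₀| = |-6| = 6 (distance from z₀ to the singularity z = -9).

c_0 = 1/36, c_1 = -1/108; R = 6.


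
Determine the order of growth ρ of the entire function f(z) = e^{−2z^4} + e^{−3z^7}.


Each summand is entire of order 4 and 7 respectively (as in the single-exponential case). The order of a sum is at most the max of the orders, so ρ ≤ 7. For the lower bound: on |z|=r choose arg z so that -3z^7 is real positive; then |e^{-3z^7}| = e^{3r^7} while |e^{-2z^4}| ≤ e^{2r^4} = o(e^{3r^7}). So |f| ≥ e^{3r^7}(1 − o(1)) and ρ ≥ 7. Hence ρ = max(4, 7) = 7.
Therefore ρ = 7.

Order ρ = 7.


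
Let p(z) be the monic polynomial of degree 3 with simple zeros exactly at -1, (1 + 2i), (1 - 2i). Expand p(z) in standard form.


The polynomial is p(z) = ∏_{α ∈ S} (z − α), where S = {-1, (1 + 2i), (1 - 2i)}.
Expanding the product yields: p(z) = z^3 -z^2 + 3·z + 5.
Note conjugate pairs combine to real quadratics: (z − (1+2i))(z − (1−2i)) = z² − 2z + 5.
The resulting polynomial has degree 3 and real coefficients as required.

p(z) = z^3 -z^2 + 3·z + 5.


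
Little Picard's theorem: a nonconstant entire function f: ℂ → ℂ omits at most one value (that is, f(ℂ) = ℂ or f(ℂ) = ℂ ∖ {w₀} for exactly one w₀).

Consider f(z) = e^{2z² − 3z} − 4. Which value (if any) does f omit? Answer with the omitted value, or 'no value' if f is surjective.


Little Picard bounds the complement of f(ℂ) to at most one point.
The exponent g(z) = 2z² − 3z is a nonconstant polynomial, hence surjective onto ℂ. So e^{g(z)} takes every value in {e^w : w ∈ ℂ} = ℂ ∖ {0}. Adding -4 shifts the range to ℂ ∖ {-4}. f omits exactly -4.

Omitted value: -4.


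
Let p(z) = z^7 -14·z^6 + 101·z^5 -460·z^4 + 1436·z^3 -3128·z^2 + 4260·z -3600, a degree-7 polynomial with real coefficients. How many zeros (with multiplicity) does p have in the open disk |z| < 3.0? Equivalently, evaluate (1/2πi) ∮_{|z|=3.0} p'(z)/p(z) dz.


The zeros of p are: (1 + 2i), (1 - 2i), (3 + 3i), (3 - 3i), 4, (1 + 3i), (1 - 3i).
Their magnitudes are: 2.236, 2.236, 4.243, 4.243, 4, 3.162, 3.162.
Zeros with |z| < R = 3.0: (1 + 2i), (1 - 2i).
Count = 2.
By the argument principle, (1/2πi) ∮_{|z|=R} p'(z)/p(z) dz equals exactly this count.

Number of zeros inside |z| < 3.0: 2.


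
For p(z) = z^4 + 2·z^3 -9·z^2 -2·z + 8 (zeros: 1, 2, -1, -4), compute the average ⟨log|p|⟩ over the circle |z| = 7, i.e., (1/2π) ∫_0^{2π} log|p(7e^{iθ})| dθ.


Zeros: -4, -1, 1, 2; r = 7.
Inside |z| < r: -4, -1, 1, 2. Outside (|z| ≥ r): ∅.
p(0) = 8, so log|p(0)| = log(8) = 2.0794.
Apply Jensen: I(r) = log|p(0)| + Σ_k log(r/|z_k|), summed over zeros inside |z| < r.
  log(r/|z_k|) for z_k = 1: log(7/1) = 1.9459
  log(r/|z_k|) for z_k = 2: log(7/2) = 1.2528
  log(r/|z_k|) for z_k = -1: log(7/1) = 1.9459
  log(r/|z_k|) for z_k = -4: log(7/4) = 0.5596
Sum over inside zeros: 5.7042.
I(r) = log|p(0)| + (inside sum) = 2.0794 + 5.7042 = 7.7836.
Closed form (all zeros inside, monic): I(r) = n·log(r) = 4·log(7) = 7.7836. ✓

I(r) ≈ 7.7836.


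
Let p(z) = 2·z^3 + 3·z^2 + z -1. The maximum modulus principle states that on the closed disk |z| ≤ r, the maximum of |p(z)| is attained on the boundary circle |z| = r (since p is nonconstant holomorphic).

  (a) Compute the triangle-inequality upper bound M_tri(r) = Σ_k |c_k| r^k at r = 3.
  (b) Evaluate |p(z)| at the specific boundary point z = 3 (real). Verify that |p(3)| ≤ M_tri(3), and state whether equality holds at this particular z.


Coefficients: c_0 = -1, c_1 = 1, c_2 = 3, c_3 = 2. Radius r = 3.
Part (a). Triangle bound: M_tri(r) = Σ_k |c_k| r^k
  = |-1|·3^0 + |1|·3^1 + |3|·3^2 + |2|·3^3
  = 1 + 3 + 27 + 54 = 85.
This bounds M(r) := max_{|z|=r} |p(z)| from above; equality holds iff all terms c_k z^k can be made to align in phase at a single z on |z|=r.
Part (b). At z = 3 (real, on the circle |z| = r):
  p(3) = (-1)·3^0 + (1)·3^1 + (3)·3^2 + (2)·3^3 = 83.
  |p(3)| = 83.
Check: |p(3)| = 83 ≤ 85 = M_tri(3). ✓ Equality does not hold at z = 3 (the coefficients have mixed signs, so the terms do not all align in phase there).

M_tri(3) = 85; |p(3)| = 83; equality at z=3: no.


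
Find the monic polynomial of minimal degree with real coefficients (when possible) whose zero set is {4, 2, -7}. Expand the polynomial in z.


The polynomial is p(z) = ∏_{α ∈ S} (z − α), where S = {4, 2, -7}.
Expanding the product yields: p(z) = z^3 + z^2 -34·z + 56.
The resulting polynomial has degree 3 and real coefficients as required.

p(z) = z^3 + z^2 -34·z + 56.


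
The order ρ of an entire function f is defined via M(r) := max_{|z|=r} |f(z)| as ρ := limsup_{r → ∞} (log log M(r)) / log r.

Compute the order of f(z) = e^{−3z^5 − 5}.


|e^{−3z^5 − 5}| = e^{Re(-3·z^5) + -5} ≤ e^{3|z|^5 + -5} = e^{3r^5 + -5} on |z| = r, so ρ ≤ 5. Choosing z on |z|=r so that -3·z^5 is real positive (always possible by picking arg z appropriately) gives |f(z)| = e^{3r^5 + -5}, matching the bound. The additive constant -5 does not affect log log M(r) ~ 5·log r. Hence ρ = 5.
Therefore ρ = 5.

Order ρ = 5.


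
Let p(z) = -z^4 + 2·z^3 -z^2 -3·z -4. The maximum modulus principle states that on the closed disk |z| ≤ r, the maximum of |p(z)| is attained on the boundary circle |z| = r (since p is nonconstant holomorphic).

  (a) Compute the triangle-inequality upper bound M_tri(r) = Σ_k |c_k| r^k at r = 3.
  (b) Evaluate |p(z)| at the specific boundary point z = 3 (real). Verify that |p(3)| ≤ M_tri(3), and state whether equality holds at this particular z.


Coefficients: c_0 = -4, c_1 = -3, c_2 = -1, c_3 = 2, c_4 = -1. Radius r = 3.
Part (a). Triangle bound: M_tri(r) = Σ_k |c_k| r^k
  = |-4|·3^0 + |-3|·3^1 + |-1|·3^2 + |2|·3^3 + |-1|·3^4
  = 4 + 9 + 9 + 54 + 81 = 157.
This bounds M(r) := max_{|z|=r} |p(z)| from above; equality holds iff all terms c_k z^k can be made to align in phase at a single z on |z|=r.
Part (b). At z = 3 (real, on the circle |z| = r):
  p(3) = (-4)·3^0 + (-3)·3^1 + (-1)·3^2 + (2)·3^3 + (-1)·3^4 = -49.
  |p(3)| = 49.
Check: |p(3)| = 49 ≤ 157 = M_tri(3). ✓ Equality does not hold at z = 3 (the coefficients have mixed signs, so the terms do not all align in phase there).

M_tri(3) = 157; |p(3)| = 49; equality at z=3: no.


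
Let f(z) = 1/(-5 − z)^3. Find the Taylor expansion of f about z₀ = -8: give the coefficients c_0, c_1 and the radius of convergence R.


Let w = z − z₀, so z = z₀ + w.
Then -5 − z = -5 − (z₀ + w) = (-5 − z₀) − w = 3 − w.
f(z) = 1/(3 − w)^3 = (1/(3)^3) · (1 − w/(3))^{−3}.
By the binomial series (1−u)^{−3} = Σ_{n≥0} C(n+2, 2) u^n for |u|<1, with u = w/(3):
  c_n = C(n+2, 2) / (3)^(n+3).
  c_0 = 1/(3)^3 = 1/27.
  c_1 = 3/(3)^4 = 1/27.
The series is valid for |w/d| < 1, i.e. |z − z₀| < |d|.
Radius of convergence: R = |-5 − z₀| = |3| = 3 (distance from z₀ to the singularity z = -5).

c_0 = 1/27, c_1 = 1/27; R = 3.


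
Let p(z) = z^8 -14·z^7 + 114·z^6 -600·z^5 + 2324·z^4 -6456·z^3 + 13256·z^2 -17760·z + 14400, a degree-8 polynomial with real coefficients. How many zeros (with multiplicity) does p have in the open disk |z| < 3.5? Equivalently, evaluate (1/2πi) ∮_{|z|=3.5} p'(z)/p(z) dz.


The zeros of p are: (2 + 2i), (2 - 2i), (3 + 3i), (3 - 3i), (1 + 3i), (1 - 3i), (1 + 3i), (1 - 3i).
Their magnitudes are: 2.828, 2.828, 4.243, 4.243, 3.162, 3.162, 3.162, 3.162.
Zeros with |z| < R = 3.5: (2 + 2i), (2 - 2i), (1 + 3i), (1 - 3i), (1 + 3i), (1 - 3i).
Count = 6.
By the argument principle, (1/2πi) ∮_{|z|=R} p'(z)/p(z) dz equals exactly this count.

Number of zeros inside |z| < 3.5: 6.


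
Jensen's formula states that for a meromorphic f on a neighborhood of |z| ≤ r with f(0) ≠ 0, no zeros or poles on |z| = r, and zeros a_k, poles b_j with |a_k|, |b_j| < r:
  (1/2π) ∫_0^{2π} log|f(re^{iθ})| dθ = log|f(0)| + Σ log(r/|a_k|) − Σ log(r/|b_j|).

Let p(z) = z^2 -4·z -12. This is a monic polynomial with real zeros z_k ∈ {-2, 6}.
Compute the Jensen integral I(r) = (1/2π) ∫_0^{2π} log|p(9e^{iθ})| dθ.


Zeros: -2, 6; r = 9.
Inside |z| < r: -2, 6. Outside (|z| ≥ r): ∅.
p(0) = -12, so log|p(0)| = log(12) = 2.4849.
Apply Jensen: I(r) = log|p(0)| + Σ_k log(r/|z_k|), summed over zeros inside |z| < r.
  log(r/|z_k|) for z_k = -2: log(9/2) = 1.5041
  log(r/|z_k|) for z_k = 6: log(9/6) = 0.4055
Sum over inside zeros: 1.9095.
I(r) = log|p(0)| + (inside sum) = 2.4849 + 1.9095 = 4.3944.
Closed form (all zeros inside, monic): I(r) = n·log(r) = 2·log(9) = 4.3944. ✓

I(r) ≈ 4.3944.


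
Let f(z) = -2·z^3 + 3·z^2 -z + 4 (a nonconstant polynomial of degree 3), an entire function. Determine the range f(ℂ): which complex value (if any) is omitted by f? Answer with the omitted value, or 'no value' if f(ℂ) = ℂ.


Little Picard bounds the complement of f(ℂ) to at most one point.
For every w ∈ ℂ, the equation p(z) − w = 0 is a nonconstant polynomial in z and hence has at least one root by the fundamental theorem of algebra. So p is surjective onto ℂ, omitting no value.

Omitted value: no value.


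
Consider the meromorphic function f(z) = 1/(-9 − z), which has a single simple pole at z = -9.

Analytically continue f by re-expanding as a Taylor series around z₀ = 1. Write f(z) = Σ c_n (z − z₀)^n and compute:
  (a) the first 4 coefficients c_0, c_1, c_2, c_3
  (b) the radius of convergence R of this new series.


Let w = z − z₀, so z = z₀ + w.
Then -9 − z = -9 − (z₀ + w) = (-9 − z₀) − w = -10 − w.
f(z) = 1/(-10 − w) = (1/(-10)) · 1/(1 − w/(-10)) = Σ_{n≥0} w^n / (-10)^(n+1).
So c_n = 1/(-10)^(n+1):
  c_0 = 1/(-10)^1 = -1/10.
  c_1 = 1/(-10)^2 = 1/100.
  c_2 = 1/(-10)^3 = -1/1000.
  c_3 = 1/(-10)^4 = 1/10000.
The series is valid for |w/d| < 1, i.e. |z − z₀| < |d|.
Radius of convergence: R = |-9 − z₀| = |-10| = 10 (distance from z₀ to the singularity z = -9).

c_0 = -1/10, c_1 = 1/100, c_2 = -1/1000, c_3 = 1/10000; R = 10.
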